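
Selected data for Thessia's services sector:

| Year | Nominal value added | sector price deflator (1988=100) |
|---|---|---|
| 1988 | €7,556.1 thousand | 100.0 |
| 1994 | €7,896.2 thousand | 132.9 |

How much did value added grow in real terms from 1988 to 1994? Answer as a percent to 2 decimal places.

-21.37%

Deflate each year: 1988 → 7556.1/1.000 = 7556.10; 1994 → 7896.2/1.329 = 5941.46.
So real value added changed by 5941.46/7556.10 − 1 = -0.2137, i.e. -21.37%.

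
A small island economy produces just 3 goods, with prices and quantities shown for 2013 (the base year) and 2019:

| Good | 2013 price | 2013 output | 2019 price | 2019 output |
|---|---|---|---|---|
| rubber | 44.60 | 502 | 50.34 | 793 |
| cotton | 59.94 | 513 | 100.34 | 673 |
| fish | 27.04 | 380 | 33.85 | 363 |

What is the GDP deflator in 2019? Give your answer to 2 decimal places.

Nominal GDP 2019 = 50.34·793 + 100.34·673 + 33.85·363 = 119735.99.
Real GDP 2019 (at 2013 prices) = 44.60·793 + 59.94·673 + 27.04·363 = 85522.94.
Deflator = Nominal/Real × 100 = 119735.99/85522.94 × 100 = 140.005.

140.00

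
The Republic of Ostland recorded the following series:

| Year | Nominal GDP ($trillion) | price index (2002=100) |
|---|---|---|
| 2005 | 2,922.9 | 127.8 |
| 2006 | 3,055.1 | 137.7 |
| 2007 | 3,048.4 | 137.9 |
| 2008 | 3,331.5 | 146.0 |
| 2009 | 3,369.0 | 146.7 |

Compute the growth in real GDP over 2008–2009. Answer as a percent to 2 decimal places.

Real GDP 2008 = 3331.5/1.460 = 2281.85.
Real GDP 2009 = 3369.0/1.467 = 2296.52.
Change = 2296.52/2281.85 − 1 = 0.0064.

0.64%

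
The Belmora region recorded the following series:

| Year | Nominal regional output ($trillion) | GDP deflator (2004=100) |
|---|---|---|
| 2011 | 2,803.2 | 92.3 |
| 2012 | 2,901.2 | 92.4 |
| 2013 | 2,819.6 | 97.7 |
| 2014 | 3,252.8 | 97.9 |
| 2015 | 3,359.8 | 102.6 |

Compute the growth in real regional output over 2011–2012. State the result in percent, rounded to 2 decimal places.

3.38%

Real regional output 2011 = 2803.2/0.923 = 3037.05.
Real regional output 2012 = 2901.2/0.924 = 3139.83.
Change = 3139.83/3037.05 − 1 = 0.0338.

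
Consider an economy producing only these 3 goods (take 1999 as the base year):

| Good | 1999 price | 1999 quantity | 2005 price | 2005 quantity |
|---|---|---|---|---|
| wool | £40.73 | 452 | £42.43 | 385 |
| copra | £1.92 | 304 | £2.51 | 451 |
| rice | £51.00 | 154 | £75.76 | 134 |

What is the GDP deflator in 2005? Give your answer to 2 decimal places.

Nominal GDP 2005 = 42.43·385 + 2.51·451 + 75.76·134 = 27619.40.
Real GDP 2005 (at 1999 prices) = 40.73·385 + 1.92·451 + 51.00·134 = 23380.97.
Deflator = Nominal/Real × 100 = 27619.40/23380.97 × 100 = 118.128.

118.13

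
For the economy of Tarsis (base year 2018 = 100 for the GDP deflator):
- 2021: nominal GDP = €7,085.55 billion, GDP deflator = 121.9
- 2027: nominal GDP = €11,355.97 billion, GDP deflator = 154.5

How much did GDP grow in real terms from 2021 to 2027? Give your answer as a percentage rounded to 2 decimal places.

Real GDP 2021 = 7085.55 / 1.219 = 5812.59.
Real GDP 2027 = 11355.97 / 1.545 = 7350.14.
Real growth = 7350.14 / 5812.59 − 1 = 0.2645.

26.45%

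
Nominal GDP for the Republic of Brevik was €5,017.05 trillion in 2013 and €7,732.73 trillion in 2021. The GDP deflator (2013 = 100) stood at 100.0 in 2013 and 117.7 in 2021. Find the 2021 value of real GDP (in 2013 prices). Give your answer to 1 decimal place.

€6,569.9 trillion

Real GDP = Nominal / (GDP deflator/100) = 7732.73 / 1.177 = 6569.86.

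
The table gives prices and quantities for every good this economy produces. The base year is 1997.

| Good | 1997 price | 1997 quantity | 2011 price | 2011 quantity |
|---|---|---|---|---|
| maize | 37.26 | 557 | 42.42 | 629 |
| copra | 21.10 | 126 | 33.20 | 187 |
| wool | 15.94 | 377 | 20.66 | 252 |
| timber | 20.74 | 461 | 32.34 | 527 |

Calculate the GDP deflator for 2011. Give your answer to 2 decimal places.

130.27

Nominal GDP 2011 = 42.42·629 + 33.20·187 + 20.66·252 + 32.34·527 = 55140.08.
Real GDP 2011 (at 1997 prices) = 37.26·629 + 21.10·187 + 15.94·252 + 20.74·527 = 42329.10.
Deflator = Nominal/Real × 100 = 55140.08/42329.10 × 100 = 130.265.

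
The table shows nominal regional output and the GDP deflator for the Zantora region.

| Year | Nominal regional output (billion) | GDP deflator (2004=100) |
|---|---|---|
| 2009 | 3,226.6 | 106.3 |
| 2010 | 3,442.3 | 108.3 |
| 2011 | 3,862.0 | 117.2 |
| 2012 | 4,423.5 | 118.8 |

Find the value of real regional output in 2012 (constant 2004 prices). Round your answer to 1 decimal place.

Real regional output 2012 = 4423.5 / 1.188 = 3723.48.

3,723.5 billion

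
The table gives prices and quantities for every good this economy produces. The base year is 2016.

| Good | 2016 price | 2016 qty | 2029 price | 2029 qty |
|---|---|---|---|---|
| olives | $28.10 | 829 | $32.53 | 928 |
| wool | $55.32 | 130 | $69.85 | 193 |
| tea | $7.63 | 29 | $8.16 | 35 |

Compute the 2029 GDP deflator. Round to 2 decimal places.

Nominal GDP 2029 = 32.53·928 + 69.85·193 + 8.16·35 = 43954.49.
Real GDP 2029 (at 2016 prices) = 28.10·928 + 55.32·193 + 7.63·35 = 37020.61.
Deflator = Nominal/Real × 100 = 43954.49/37020.61 × 100 = 118.730.

118.73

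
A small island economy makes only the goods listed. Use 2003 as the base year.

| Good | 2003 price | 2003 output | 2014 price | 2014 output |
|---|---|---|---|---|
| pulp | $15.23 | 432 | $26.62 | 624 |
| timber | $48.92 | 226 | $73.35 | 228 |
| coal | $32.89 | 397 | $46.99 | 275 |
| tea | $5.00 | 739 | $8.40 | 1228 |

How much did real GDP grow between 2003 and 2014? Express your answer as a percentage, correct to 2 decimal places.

4.23%

Real GDP 2003 = Nominal GDP 2003 = 15.23·432 + 48.92·226 + 32.89·397 + 5.00·739 = 34387.61.
Real GDP 2014 (at 2003 prices) = 15.23·624 + 48.92·228 + 32.89·275 + 5.00·1228 = 35842.03.
Real growth = 35842.03/34387.61 − 1 = 0.0423.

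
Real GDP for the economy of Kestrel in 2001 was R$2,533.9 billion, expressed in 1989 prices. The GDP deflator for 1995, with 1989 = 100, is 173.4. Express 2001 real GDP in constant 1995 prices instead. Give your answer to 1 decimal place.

R$4,393.8 billion

Real GDP in 1995 prices = Real GDP in 1989 prices × (P_1995/P_1989) = 2533.9 × 1.734 = 4393.78.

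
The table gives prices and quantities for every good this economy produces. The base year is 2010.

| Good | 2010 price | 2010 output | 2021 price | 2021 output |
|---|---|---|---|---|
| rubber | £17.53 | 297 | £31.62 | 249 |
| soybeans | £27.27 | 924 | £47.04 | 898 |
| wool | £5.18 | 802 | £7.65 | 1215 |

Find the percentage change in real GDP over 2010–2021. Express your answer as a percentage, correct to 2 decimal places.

1.70%

Real GDP 2010 = Nominal GDP 2010 = 17.53·297 + 27.27·924 + 5.18·802 = 34558.25.
Real GDP 2021 (at 2010 prices) = 17.53·249 + 27.27·898 + 5.18·1215 = 35147.13.
Real growth = 35147.13/34558.25 − 1 = 0.0170.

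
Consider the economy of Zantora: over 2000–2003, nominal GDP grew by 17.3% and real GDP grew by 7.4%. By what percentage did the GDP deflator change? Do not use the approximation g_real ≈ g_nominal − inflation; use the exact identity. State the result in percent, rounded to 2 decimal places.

9.22%

(1 + g_nom) = (1 + g_real)(1 + π), so π = 1.1730 / 1.0740 − 1 = 0.09218.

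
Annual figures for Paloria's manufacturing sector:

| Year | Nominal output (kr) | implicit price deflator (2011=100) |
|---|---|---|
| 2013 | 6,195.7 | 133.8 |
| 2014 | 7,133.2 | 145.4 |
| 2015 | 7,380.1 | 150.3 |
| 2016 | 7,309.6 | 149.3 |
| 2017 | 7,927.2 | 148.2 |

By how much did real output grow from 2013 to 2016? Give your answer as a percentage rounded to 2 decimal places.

Real output 2013 = 6195.7/1.338 = 4630.57.
Real output 2016 = 7309.6/1.493 = 4895.91.
Change = 4895.91/4630.57 − 1 = 0.0573.

5.73%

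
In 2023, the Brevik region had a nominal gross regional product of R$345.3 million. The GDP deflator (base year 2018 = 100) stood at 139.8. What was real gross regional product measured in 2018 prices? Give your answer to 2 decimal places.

Real gross regional product = Nominal / (GDP deflator/100) = 345.3 / 1.398 = 247.00.

R$247.00 million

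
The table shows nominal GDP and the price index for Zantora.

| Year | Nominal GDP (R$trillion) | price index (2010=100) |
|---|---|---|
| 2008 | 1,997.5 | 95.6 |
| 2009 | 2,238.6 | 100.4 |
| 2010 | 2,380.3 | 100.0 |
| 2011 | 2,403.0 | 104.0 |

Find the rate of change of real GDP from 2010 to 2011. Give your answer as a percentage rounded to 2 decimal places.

Real GDP 2010 = 2380.3/1.000 = 2380.30.
Real GDP 2011 = 2403.0/1.040 = 2310.58.
Change = 2310.58/2380.30 − 1 = -0.0293.

-2.93%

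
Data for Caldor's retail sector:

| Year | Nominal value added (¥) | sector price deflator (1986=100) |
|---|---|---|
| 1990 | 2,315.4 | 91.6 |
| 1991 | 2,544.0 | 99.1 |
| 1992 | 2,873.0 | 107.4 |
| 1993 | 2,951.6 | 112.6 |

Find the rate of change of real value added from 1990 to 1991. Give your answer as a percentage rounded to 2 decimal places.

1.56%

Real value added 1990 = 2315.4/0.916 = 2527.73.
Real value added 1991 = 2544.0/0.991 = 2567.10.
Change = 2567.10/2527.73 − 1 = 0.0156.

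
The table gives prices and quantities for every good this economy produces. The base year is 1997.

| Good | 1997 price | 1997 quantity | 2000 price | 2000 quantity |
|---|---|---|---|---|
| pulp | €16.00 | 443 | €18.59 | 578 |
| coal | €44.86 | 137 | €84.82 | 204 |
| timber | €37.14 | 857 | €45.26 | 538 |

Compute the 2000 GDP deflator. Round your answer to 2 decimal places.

Nominal GDP 2000 = 18.59·578 + 84.82·204 + 45.26·538 = 52398.18.
Real GDP 2000 (at 1997 prices) = 16.00·578 + 44.86·204 + 37.14·538 = 38380.76.
Deflator = Nominal/Real × 100 = 52398.18/38380.76 × 100 = 136.522.

136.52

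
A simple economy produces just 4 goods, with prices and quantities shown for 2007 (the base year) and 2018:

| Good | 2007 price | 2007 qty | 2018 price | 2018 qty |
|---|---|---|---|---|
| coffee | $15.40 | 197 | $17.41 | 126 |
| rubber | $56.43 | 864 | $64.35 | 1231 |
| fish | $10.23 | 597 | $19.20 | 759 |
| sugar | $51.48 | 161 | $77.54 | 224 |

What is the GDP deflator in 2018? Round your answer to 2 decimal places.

124.97

Nominal GDP 2018 = 17.41·126 + 64.35·1231 + 19.20·759 + 77.54·224 = 113350.27.
Real GDP 2018 (at 2007 prices) = 15.40·126 + 56.43·1231 + 10.23·759 + 51.48·224 = 90701.82.
Deflator = Nominal/Real × 100 = 113350.27/90701.82 × 100 = 124.970.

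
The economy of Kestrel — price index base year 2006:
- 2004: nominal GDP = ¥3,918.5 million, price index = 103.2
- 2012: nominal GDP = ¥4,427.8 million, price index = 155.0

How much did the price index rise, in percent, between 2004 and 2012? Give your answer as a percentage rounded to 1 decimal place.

Price-level change = 155.0 / 103.2 − 1 = 0.5019.

50.2%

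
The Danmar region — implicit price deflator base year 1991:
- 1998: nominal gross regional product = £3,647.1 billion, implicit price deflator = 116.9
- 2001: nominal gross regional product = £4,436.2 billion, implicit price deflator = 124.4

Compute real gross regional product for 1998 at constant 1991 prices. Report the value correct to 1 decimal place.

£3,119.8 billion

Real gross regional product = Nominal / (implicit price deflator/100) = 3647.1 / 1.169 = 3119.85.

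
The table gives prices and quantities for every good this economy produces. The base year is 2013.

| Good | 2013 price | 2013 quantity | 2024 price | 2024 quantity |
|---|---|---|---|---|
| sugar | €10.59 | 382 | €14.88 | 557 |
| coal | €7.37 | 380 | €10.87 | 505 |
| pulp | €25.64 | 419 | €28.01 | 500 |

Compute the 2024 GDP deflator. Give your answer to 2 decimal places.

Nominal GDP 2024 = 14.88·557 + 10.87·505 + 28.01·500 = 27782.51.
Real GDP 2024 (at 2013 prices) = 10.59·557 + 7.37·505 + 25.64·500 = 22440.48.
Deflator = Nominal/Real × 100 = 27782.51/22440.48 × 100 = 123.805.

123.81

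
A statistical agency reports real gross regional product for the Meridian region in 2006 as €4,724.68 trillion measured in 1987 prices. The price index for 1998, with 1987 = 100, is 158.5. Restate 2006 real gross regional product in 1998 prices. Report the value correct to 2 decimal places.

Real gross regional product in 1998 prices = Real gross regional product in 1987 prices × (P_1998/P_1987) = 4724.68 × 1.585 = 7488.62.

€7,488.62 trillion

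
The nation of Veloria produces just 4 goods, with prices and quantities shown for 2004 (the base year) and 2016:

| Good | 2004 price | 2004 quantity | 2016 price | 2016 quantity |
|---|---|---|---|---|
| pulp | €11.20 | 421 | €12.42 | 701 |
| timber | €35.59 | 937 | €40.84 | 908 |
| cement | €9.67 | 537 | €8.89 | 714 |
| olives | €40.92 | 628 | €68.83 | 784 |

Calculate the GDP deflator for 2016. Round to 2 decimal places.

134.04

Nominal GDP 2016 = 12.42·701 + 40.84·908 + 8.89·714 + 68.83·784 = 106099.32.
Real GDP 2016 (at 2004 prices) = 11.20·701 + 35.59·908 + 9.67·714 + 40.92·784 = 79152.58.
Deflator = Nominal/Real × 100 = 106099.32/79152.58 × 100 = 134.044.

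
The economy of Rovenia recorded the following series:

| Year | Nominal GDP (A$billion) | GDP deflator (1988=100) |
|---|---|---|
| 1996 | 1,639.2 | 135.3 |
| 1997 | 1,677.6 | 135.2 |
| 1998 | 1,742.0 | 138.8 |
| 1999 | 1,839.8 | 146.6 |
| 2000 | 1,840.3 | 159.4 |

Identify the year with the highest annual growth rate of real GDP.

1997

1997: real = 1677.6/1.352 = 1240.83; growth vs 1996 (1211.53) = 2.42%.
1998: real = 1742.0/1.388 = 1255.04; growth vs 1997 (1240.83) = 1.15%.
1999: real = 1839.8/1.466 = 1254.98; growth vs 1998 (1255.04) = 0.00%.
2000: real = 1840.3/1.594 = 1154.52; growth vs 1999 (1254.98) = -8.00%.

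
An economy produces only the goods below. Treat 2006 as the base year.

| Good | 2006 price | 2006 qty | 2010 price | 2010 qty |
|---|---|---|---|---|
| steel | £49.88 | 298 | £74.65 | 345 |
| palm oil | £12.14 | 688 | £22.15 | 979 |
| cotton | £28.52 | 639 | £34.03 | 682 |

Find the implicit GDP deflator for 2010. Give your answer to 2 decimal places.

Nominal GDP 2010 = 74.65·345 + 22.15·979 + 34.03·682 = 70647.56.
Real GDP 2010 (at 2006 prices) = 49.88·345 + 12.14·979 + 28.52·682 = 48544.30.
Deflator = Nominal/Real × 100 = 70647.56/48544.30 × 100 = 145.532.

145.53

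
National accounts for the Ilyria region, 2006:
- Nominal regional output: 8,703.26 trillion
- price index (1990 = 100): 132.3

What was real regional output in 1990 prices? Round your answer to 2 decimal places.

Real regional output = Nominal / (price index/100) = 8703.26 / 1.323 = 6578.43.

6,578.43 trillion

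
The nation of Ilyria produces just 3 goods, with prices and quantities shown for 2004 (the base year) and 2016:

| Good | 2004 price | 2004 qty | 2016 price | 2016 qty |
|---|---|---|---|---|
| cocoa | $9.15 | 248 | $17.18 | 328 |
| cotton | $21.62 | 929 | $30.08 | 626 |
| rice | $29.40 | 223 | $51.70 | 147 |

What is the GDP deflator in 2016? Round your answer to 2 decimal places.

Nominal GDP 2016 = 17.18·328 + 30.08·626 + 51.70·147 = 32065.02.
Real GDP 2016 (at 2004 prices) = 9.15·328 + 21.62·626 + 29.40·147 = 20857.12.
Deflator = Nominal/Real × 100 = 32065.02/20857.12 × 100 = 153.737.

153.74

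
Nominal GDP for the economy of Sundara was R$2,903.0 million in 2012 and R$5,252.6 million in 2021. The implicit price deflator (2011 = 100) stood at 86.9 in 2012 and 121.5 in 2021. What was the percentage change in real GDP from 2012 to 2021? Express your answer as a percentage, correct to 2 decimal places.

Real GDP 2012 = 2903.0 / 0.869 = 3340.62.
Real GDP 2021 = 5252.6 / 1.215 = 4323.13.
Real growth = 4323.13 / 3340.62 − 1 = 0.2941.

29.41%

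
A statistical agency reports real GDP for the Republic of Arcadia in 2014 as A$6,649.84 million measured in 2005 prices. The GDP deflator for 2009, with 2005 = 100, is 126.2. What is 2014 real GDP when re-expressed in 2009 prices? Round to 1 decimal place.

A$8,392.1 million

Real GDP in 2009 prices = Real GDP in 2005 prices × (P_2009/P_2005) = 6649.84 × 1.262 = 8392.10.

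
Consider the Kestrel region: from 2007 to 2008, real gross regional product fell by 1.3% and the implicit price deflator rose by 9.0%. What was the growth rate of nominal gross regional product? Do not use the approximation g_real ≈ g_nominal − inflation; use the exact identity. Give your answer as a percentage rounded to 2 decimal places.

7.58%

(1 + g_nom) = (1 + g_real)(1 + π) = 0.9870 × 1.0900 = 1.07583.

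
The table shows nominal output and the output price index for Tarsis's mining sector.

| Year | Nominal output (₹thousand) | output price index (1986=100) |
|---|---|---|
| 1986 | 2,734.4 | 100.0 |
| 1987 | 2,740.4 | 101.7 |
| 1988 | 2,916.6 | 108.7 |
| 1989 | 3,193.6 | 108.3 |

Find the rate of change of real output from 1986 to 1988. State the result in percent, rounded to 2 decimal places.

Real output 1986 = 2734.4/1.000 = 2734.40.
Real output 1988 = 2916.6/1.087 = 2683.16.
Change = 2683.16/2734.40 − 1 = -0.0187.

-1.87%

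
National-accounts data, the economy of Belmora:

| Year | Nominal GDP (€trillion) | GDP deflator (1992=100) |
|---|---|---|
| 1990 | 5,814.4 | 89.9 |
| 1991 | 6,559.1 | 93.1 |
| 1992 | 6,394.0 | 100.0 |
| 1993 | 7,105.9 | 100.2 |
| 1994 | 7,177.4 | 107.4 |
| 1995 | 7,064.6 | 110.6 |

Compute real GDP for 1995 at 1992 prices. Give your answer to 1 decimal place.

Real GDP 1995 = 7064.6 / 1.106 = 6387.52.

€6,387.5 trillion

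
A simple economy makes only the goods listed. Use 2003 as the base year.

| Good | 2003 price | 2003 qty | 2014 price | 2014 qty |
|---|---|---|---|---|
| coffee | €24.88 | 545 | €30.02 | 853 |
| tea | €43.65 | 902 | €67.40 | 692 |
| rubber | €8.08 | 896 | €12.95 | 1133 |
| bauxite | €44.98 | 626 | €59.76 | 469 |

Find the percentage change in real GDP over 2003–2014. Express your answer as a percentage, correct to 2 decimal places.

-7.53%

Real GDP 2003 = Nominal GDP 2003 = 24.88·545 + 43.65·902 + 8.08·896 + 44.98·626 = 88329.06.
Real GDP 2014 (at 2003 prices) = 24.88·853 + 43.65·692 + 8.08·1133 + 44.98·469 = 81678.70.
Real growth = 81678.70/88329.06 − 1 = -0.0753.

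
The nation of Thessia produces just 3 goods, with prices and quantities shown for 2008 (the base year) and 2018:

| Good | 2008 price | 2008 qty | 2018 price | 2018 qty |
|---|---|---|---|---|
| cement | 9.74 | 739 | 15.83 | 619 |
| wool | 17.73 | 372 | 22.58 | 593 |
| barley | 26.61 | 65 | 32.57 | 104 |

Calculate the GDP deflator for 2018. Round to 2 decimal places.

137.63

Nominal GDP 2018 = 15.83·619 + 22.58·593 + 32.57·104 = 26575.99.
Real GDP 2018 (at 2008 prices) = 9.74·619 + 17.73·593 + 26.61·104 = 19310.39.
Deflator = Nominal/Real × 100 = 26575.99/19310.39 × 100 = 137.625.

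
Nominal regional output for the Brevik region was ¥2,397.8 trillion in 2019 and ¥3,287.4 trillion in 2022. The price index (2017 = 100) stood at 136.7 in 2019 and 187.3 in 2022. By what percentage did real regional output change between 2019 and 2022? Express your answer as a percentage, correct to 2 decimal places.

0.06%

Real regional output 2019 = 2397.8 / 1.367 = 1754.06.
Real regional output 2022 = 3287.4 / 1.873 = 1755.15.
Real growth = 1755.15 / 1754.06 − 1 = 0.0006.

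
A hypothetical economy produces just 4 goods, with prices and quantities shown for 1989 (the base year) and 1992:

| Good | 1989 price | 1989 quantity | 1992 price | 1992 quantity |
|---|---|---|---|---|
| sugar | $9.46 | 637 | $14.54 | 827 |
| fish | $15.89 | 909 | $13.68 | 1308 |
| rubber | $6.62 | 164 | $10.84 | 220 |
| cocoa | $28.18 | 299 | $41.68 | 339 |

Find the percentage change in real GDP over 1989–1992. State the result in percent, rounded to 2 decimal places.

32.14%

Real GDP 1989 = Nominal GDP 1989 = 9.46·637 + 15.89·909 + 6.62·164 + 28.18·299 = 29981.53.
Real GDP 1992 (at 1989 prices) = 9.46·827 + 15.89·1308 + 6.62·220 + 28.18·339 = 39616.96.
Real growth = 39616.96/29981.53 − 1 = 0.3214.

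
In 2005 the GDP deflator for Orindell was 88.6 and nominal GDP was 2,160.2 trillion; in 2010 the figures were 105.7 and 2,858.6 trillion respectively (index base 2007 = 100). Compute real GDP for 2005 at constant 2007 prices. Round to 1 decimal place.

Real GDP = Nominal / (GDP deflator/100) = 2160.2 / 0.886 = 2438.15.

2,438.1 trillion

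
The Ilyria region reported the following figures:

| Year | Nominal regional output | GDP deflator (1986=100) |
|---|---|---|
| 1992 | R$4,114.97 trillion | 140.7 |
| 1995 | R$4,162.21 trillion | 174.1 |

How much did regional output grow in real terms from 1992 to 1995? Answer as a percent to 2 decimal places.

-18.26%

Real regional output 1992 = 4114.97 / 1.407 = 2924.64.
Real regional output 1995 = 4162.21 / 1.741 = 2390.70.
Real growth = 2390.70 / 2924.64 − 1 = -0.1826.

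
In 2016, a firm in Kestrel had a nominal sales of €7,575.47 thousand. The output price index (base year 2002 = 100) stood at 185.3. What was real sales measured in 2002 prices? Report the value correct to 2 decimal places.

€4,088.22 thousand

Real sales = Nominal / (output price index/100) = 7575.47 / 1.853 = 4088.22.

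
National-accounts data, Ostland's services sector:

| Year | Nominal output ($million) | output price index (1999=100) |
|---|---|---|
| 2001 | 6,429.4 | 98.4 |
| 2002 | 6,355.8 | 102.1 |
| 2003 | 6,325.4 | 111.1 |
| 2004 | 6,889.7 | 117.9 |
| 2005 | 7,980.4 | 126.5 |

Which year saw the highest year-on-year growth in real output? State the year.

2002: real = 6355.8/1.021 = 6225.07; growth vs 2001 (6533.94) = -4.73%.
2003: real = 6325.4/1.111 = 5693.43; growth vs 2002 (6225.07) = -8.54%.
2004: real = 6889.7/1.179 = 5843.68; growth vs 2003 (5693.43) = 2.64%.
2005: real = 7980.4/1.265 = 6308.62; growth vs 2004 (5843.68) = 7.96%.

2005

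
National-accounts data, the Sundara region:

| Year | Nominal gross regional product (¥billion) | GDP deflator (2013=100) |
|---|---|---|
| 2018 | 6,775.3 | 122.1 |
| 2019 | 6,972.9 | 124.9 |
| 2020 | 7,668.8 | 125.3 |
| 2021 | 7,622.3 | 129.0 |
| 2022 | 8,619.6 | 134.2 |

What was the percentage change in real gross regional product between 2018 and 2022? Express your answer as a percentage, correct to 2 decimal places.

Real gross regional product 2018 = 6775.3/1.221 = 5548.98.
Real gross regional product 2022 = 8619.6/1.342 = 6422.95.
Change = 6422.95/5548.98 − 1 = 0.1575.

15.75%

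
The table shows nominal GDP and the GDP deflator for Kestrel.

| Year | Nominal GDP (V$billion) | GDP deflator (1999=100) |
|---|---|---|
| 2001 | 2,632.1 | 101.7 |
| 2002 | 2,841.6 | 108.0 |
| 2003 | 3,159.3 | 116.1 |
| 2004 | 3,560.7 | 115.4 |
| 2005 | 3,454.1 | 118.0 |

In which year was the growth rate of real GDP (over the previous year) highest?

2004

2002: real = 2841.6/1.080 = 2631.11; growth vs 2001 (2588.10) = 1.66%.
2003: real = 3159.3/1.161 = 2721.19; growth vs 2002 (2631.11) = 3.42%.
2004: real = 3560.7/1.154 = 3085.53; growth vs 2003 (2721.19) = 13.39%.
2005: real = 3454.1/1.180 = 2927.20; growth vs 2004 (3085.53) = -5.13%.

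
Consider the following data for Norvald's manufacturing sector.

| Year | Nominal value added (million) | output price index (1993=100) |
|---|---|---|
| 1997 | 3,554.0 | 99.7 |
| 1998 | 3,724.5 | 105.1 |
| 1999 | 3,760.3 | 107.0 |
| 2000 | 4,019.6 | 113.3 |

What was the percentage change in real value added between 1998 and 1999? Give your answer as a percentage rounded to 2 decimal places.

Real value added 1998 = 3724.5/1.051 = 3543.77.
Real value added 1999 = 3760.3/1.070 = 3514.30.
Change = 3514.30/3543.77 − 1 = -0.0083.

-0.83%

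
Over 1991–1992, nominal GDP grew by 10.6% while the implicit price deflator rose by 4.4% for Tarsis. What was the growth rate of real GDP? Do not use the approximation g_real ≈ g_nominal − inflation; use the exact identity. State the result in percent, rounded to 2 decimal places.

(1 + g_nom) = (1 + g_real)(1 + π), so g_real = 1.1060 / 1.0440 − 1 = 0.05939.

5.94%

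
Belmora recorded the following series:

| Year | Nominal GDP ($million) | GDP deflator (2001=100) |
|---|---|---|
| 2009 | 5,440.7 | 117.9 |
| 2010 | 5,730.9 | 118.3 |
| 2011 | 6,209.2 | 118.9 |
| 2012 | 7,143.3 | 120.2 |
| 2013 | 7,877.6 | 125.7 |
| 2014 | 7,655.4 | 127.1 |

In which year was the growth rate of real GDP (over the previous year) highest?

2012

2010: real = 5730.9/1.183 = 4844.38; growth vs 2009 (4614.67) = 4.98%.
2011: real = 6209.2/1.189 = 5222.20; growth vs 2010 (4844.38) = 7.80%.
2012: real = 7143.3/1.202 = 5942.85; growth vs 2011 (5222.20) = 13.80%.
2013: real = 7877.6/1.257 = 6266.98; growth vs 2012 (5942.85) = 5.45%.
2014: real = 7655.4/1.271 = 6023.13; growth vs 2013 (6266.98) = -3.89%.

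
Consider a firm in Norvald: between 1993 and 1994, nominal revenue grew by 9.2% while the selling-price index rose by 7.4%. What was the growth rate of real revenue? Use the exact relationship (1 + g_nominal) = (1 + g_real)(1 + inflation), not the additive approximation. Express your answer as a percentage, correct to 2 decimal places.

1.68%

(1 + g_nom) = (1 + g_real)(1 + π), so g_real = 1.0920 / 1.0740 − 1 = 0.01676.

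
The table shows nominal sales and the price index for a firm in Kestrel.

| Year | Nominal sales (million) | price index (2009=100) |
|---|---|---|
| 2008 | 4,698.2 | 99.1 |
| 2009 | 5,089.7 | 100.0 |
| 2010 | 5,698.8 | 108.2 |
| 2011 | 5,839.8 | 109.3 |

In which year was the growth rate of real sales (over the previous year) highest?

2009: real = 5089.7/1.000 = 5089.70; growth vs 2008 (4740.87) = 7.36%.
2010: real = 5698.8/1.082 = 5266.91; growth vs 2009 (5089.70) = 3.48%.
2011: real = 5839.8/1.093 = 5342.91; growth vs 2010 (5266.91) = 1.44%.

2009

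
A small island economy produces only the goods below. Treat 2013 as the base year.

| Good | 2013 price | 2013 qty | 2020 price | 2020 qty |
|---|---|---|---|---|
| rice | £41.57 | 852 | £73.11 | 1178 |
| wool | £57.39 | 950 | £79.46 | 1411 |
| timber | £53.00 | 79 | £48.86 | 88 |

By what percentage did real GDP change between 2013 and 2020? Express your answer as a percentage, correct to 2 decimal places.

43.01%

Real GDP 2013 = Nominal GDP 2013 = 41.57·852 + 57.39·950 + 53.00·79 = 94125.14.
Real GDP 2020 (at 2013 prices) = 41.57·1178 + 57.39·1411 + 53.00·88 = 134610.75.
Real growth = 134610.75/94125.14 − 1 = 0.4301.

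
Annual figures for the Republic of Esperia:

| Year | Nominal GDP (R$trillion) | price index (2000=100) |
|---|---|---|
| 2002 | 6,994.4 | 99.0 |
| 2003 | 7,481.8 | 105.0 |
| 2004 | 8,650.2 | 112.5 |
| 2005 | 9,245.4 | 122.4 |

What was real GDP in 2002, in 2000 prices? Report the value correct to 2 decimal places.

Real GDP 2002 = 6994.4 / 0.990 = 7065.05.

R$7,065.05 trillion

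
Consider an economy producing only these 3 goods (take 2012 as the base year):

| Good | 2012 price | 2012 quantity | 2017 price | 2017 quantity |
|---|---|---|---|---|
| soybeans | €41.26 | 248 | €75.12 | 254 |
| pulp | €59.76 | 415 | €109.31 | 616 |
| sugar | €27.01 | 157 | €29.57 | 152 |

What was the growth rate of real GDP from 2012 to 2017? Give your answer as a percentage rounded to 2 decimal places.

Real GDP 2012 = Nominal GDP 2012 = 41.26·248 + 59.76·415 + 27.01·157 = 39273.45.
Real GDP 2017 (at 2012 prices) = 41.26·254 + 59.76·616 + 27.01·152 = 51397.72.
Real growth = 51397.72/39273.45 − 1 = 0.3087.

30.87%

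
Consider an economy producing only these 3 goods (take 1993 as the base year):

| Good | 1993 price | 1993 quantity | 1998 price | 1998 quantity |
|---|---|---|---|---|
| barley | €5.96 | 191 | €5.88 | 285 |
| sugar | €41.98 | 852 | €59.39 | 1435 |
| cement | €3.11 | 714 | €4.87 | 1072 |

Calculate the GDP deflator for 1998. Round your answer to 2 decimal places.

Nominal GDP 1998 = 5.88·285 + 59.39·1435 + 4.87·1072 = 92121.09.
Real GDP 1998 (at 1993 prices) = 5.96·285 + 41.98·1435 + 3.11·1072 = 65273.82.
Deflator = Nominal/Real × 100 = 92121.09/65273.82 × 100 = 141.130.

141.13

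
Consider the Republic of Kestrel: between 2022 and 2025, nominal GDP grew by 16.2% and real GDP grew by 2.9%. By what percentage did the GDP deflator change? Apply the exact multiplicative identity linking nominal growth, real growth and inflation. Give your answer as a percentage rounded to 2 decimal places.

12.93%

(1 + g_nom) = (1 + g_real)(1 + π), so π = 1.1620 / 1.0290 − 1 = 0.12925.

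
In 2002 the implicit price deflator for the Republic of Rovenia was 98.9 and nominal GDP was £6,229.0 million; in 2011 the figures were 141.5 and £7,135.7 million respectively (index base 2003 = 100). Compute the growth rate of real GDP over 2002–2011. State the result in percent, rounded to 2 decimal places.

-19.93%

Real GDP 2002 = 6229.0 / 0.989 = 6298.28.
Real GDP 2011 = 7135.7 / 1.415 = 5042.90.
Real growth = 5042.90 / 6298.28 − 1 = -0.1993.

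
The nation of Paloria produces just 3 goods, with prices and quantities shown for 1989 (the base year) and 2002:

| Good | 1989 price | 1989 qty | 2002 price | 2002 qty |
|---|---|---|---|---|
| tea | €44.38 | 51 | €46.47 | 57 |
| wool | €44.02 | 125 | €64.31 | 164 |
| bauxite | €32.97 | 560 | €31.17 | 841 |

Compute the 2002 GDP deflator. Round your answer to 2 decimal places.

105.16

Nominal GDP 2002 = 46.47·57 + 64.31·164 + 31.17·841 = 39409.60.
Real GDP 2002 (at 1989 prices) = 44.38·57 + 44.02·164 + 32.97·841 = 37476.71.
Deflator = Nominal/Real × 100 = 39409.60/37476.71 × 100 = 105.158.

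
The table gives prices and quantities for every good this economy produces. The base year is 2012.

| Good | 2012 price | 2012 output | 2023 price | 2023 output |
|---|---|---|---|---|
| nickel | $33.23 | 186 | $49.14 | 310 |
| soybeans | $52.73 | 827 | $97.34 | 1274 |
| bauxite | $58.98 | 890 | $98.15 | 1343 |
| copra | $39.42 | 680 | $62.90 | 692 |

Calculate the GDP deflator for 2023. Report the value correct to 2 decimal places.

Nominal GDP 2023 = 49.14·310 + 97.34·1274 + 98.15·1343 + 62.90·692 = 314586.81.
Real GDP 2023 (at 2012 prices) = 33.23·310 + 52.73·1274 + 58.98·1343 + 39.42·692 = 183968.10.
Deflator = Nominal/Real × 100 = 314586.81/183968.10 × 100 = 171.001.

171.00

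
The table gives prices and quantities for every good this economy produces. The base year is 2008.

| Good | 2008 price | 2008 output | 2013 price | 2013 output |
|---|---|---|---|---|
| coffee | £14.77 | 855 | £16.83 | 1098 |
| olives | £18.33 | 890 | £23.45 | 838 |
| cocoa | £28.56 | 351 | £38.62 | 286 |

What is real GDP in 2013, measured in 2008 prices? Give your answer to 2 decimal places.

£39746.16

Real GDP 2013 = Σ (p_2008 × q_2013) = 14.77·1098 + 18.33·838 + 28.56·286 = 39746.16.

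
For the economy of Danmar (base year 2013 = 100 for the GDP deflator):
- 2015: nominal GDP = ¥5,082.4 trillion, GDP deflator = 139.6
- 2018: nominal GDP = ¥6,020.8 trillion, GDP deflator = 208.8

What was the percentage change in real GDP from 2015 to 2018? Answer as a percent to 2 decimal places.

-20.80%

Deflate each year: 2015 → 5082.4/1.396 = 3640.69; 2018 → 6020.8/2.088 = 2883.52.
So real GDP changed by 2883.52/3640.69 − 1 = -0.2080, i.e. -20.80%.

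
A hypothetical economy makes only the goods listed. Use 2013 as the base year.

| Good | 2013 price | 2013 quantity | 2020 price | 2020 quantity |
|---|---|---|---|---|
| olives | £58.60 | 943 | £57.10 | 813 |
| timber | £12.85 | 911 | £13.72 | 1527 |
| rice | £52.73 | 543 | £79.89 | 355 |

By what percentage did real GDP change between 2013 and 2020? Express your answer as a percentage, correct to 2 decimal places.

Real GDP 2013 = Nominal GDP 2013 = 58.60·943 + 12.85·911 + 52.73·543 = 95598.54.
Real GDP 2020 (at 2013 prices) = 58.60·813 + 12.85·1527 + 52.73·355 = 85982.90.
Real growth = 85982.90/95598.54 − 1 = -0.1006.

-10.06%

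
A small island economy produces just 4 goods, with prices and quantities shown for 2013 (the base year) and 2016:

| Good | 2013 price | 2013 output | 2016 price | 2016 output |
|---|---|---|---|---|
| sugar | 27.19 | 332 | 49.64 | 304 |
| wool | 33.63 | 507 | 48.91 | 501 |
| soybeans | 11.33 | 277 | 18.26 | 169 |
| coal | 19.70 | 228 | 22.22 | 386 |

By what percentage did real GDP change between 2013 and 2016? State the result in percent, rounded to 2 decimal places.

2.75%

Real GDP 2013 = Nominal GDP 2013 = 27.19·332 + 33.63·507 + 11.33·277 + 19.70·228 = 33707.50.
Real GDP 2016 (at 2013 prices) = 27.19·304 + 33.63·501 + 11.33·169 + 19.70·386 = 34633.36.
Real growth = 34633.36/33707.50 − 1 = 0.0275.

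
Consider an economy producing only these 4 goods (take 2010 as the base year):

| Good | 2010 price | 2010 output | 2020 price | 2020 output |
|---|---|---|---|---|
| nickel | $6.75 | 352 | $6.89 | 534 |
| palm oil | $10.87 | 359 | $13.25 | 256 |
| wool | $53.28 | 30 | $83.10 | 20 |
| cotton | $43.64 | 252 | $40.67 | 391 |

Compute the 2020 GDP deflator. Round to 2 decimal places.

Nominal GDP 2020 = 6.89·534 + 13.25·256 + 83.10·20 + 40.67·391 = 24635.23.
Real GDP 2020 (at 2010 prices) = 6.75·534 + 10.87·256 + 53.28·20 + 43.64·391 = 24516.06.
Deflator = Nominal/Real × 100 = 24635.23/24516.06 × 100 = 100.486.

100.49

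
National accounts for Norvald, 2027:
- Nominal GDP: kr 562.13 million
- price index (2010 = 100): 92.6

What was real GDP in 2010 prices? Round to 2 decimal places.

kr 607.05 million

Real GDP = Nominal / (price index/100) = 562.13 / 0.926 = 607.05.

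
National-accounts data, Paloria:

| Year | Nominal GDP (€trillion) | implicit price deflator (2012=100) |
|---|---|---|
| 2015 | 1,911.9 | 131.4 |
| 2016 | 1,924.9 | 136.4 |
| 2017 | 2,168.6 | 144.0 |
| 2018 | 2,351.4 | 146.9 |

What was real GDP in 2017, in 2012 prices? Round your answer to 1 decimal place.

Real GDP 2017 = 2168.6 / 1.440 = 1505.97.

€1,506.0 trillion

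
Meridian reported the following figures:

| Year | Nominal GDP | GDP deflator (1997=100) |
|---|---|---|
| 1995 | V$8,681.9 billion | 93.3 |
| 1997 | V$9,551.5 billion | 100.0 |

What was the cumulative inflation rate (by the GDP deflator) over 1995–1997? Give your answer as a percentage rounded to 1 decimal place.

Price-level change = 100.0 / 93.3 − 1 = 0.0718.

7.2%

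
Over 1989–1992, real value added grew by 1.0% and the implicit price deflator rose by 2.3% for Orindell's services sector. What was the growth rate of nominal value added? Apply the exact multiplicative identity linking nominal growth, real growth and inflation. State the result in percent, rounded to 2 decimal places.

3.32%

(1 + g_nom) = (1 + g_real)(1 + π) = 1.0100 × 1.0230 = 1.03323.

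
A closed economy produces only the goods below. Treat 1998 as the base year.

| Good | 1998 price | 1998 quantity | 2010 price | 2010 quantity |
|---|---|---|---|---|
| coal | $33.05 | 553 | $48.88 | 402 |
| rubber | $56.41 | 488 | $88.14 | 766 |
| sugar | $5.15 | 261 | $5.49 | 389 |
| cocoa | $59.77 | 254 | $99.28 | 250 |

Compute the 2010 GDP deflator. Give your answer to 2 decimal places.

Nominal GDP 2010 = 48.88·402 + 88.14·766 + 5.49·389 + 99.28·250 = 114120.61.
Real GDP 2010 (at 1998 prices) = 33.05·402 + 56.41·766 + 5.15·389 + 59.77·250 = 73442.01.
Deflator = Nominal/Real × 100 = 114120.61/73442.01 × 100 = 155.389.

155.39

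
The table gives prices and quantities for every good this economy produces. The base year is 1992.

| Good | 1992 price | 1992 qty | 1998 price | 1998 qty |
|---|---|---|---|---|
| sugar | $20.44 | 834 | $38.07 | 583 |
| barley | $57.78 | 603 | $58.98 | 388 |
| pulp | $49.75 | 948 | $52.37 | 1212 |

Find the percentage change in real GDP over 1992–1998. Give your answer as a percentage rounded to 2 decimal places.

Real GDP 1992 = Nominal GDP 1992 = 20.44·834 + 57.78·603 + 49.75·948 = 99051.30.
Real GDP 1998 (at 1992 prices) = 20.44·583 + 57.78·388 + 49.75·1212 = 94632.16.
Real growth = 94632.16/99051.30 − 1 = -0.0446.

-4.46%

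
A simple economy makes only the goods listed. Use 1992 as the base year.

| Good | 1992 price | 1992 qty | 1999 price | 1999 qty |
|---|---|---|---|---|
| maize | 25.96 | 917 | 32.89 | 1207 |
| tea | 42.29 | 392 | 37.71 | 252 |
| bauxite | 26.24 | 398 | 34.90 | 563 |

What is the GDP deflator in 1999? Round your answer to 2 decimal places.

121.29

Nominal GDP 1999 = 32.89·1207 + 37.71·252 + 34.90·563 = 68849.85.
Real GDP 1999 (at 1992 prices) = 25.96·1207 + 42.29·252 + 26.24·563 = 56763.92.
Deflator = Nominal/Real × 100 = 68849.85/56763.92 × 100 = 121.292.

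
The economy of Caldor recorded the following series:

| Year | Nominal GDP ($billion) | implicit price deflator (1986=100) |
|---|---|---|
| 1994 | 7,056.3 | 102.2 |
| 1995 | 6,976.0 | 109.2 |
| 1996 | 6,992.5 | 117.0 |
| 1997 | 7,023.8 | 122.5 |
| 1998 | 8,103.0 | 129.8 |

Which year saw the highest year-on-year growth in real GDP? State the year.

1995: real = 6976.0/1.092 = 6388.28; growth vs 1994 (6904.40) = -7.48%.
1996: real = 6992.5/1.170 = 5976.50; growth vs 1995 (6388.28) = -6.45%.
1997: real = 7023.8/1.225 = 5733.71; growth vs 1996 (5976.50) = -4.06%.
1998: real = 8103.0/1.298 = 6242.68; growth vs 1997 (5733.71) = 8.88%.

1998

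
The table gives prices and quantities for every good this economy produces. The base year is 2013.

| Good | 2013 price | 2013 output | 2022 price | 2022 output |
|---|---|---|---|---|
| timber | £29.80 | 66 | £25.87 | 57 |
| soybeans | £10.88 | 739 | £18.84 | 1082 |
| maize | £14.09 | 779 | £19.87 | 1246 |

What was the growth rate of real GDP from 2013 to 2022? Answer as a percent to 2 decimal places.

Real GDP 2013 = Nominal GDP 2013 = 29.80·66 + 10.88·739 + 14.09·779 = 20983.23.
Real GDP 2022 (at 2013 prices) = 29.80·57 + 10.88·1082 + 14.09·1246 = 31026.90.
Real growth = 31026.90/20983.23 − 1 = 0.4787.

47.87%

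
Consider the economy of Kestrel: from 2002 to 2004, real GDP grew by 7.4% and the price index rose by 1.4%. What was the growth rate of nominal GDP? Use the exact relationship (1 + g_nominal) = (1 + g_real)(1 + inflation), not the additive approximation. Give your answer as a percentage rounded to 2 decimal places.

(1 + g_nom) = (1 + g_real)(1 + π) = 1.0740 × 1.0140 = 1.08904.

8.90%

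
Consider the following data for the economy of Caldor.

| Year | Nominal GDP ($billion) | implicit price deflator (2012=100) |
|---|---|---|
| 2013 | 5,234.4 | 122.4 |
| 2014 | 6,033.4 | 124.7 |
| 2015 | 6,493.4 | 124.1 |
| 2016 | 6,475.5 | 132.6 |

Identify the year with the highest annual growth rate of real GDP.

2014: real = 6033.4/1.247 = 4838.33; growth vs 2013 (4276.47) = 13.14%.
2015: real = 6493.4/1.241 = 5232.39; growth vs 2014 (4838.33) = 8.14%.
2016: real = 6475.5/1.326 = 4883.48; growth vs 2015 (5232.39) = -6.67%.

2014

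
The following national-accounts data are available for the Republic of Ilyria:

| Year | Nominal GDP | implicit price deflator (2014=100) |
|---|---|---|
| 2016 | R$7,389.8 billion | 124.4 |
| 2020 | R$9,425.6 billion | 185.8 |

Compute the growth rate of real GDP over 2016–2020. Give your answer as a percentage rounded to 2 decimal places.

-14.60%

Deflate each year: 2016 → 7389.8/1.244 = 5940.35; 2020 → 9425.6/1.858 = 5072.98.
So real GDP changed by 5072.98/5940.35 − 1 = -0.1460, i.e. -14.60%.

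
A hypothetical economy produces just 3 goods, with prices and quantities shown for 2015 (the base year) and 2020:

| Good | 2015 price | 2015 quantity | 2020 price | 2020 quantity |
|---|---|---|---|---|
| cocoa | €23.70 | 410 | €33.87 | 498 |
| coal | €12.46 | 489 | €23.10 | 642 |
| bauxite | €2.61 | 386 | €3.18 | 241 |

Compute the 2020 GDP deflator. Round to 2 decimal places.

Nominal GDP 2020 = 33.87·498 + 23.10·642 + 3.18·241 = 32463.84.
Real GDP 2020 (at 2015 prices) = 23.70·498 + 12.46·642 + 2.61·241 = 20430.93.
Deflator = Nominal/Real × 100 = 32463.84/20430.93 × 100 = 158.896.

158.90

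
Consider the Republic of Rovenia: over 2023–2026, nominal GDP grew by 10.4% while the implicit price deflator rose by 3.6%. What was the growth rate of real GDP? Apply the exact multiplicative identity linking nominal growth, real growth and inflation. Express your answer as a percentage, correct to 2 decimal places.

(1 + g_nom) = (1 + g_real)(1 + π), so g_real = 1.1040 / 1.0360 − 1 = 0.06564.

6.56%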